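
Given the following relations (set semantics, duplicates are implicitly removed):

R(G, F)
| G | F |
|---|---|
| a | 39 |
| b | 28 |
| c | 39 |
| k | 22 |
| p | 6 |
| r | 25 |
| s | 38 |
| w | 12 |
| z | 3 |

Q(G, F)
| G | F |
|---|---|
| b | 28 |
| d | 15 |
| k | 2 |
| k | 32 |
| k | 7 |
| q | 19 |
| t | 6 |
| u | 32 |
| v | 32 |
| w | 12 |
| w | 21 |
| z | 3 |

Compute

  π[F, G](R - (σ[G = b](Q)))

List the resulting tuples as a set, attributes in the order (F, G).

σ[G = b]: keep tuples satisfying G = b → {(b, 28)}
Taking the difference: {(a, 39), (c, 39), (k, 22), (p, 6), (r, 25), (s, 38), (w, 12), (z, 3)}
Keep only column(s) F, G: {(12, w), (22, k), (25, r), (3, z), (38, s), (39, a), (39, c), (6, p)}

{(12, w), (22, k), (25, r), (3, z), (38, s), (39, a), (39, c), (6, p)}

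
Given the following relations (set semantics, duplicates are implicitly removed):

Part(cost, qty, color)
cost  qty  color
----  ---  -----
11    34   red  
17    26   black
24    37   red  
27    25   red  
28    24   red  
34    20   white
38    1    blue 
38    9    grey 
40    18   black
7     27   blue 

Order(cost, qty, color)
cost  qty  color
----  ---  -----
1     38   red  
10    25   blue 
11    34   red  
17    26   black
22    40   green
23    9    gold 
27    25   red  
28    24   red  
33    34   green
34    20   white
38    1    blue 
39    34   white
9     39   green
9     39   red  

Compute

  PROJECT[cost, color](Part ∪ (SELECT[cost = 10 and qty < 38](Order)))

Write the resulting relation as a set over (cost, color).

σ[cost = 10 and qty < 38]: keep tuples satisfying cost = 10 and qty < 38 → {(10, 25, blue)}
Set union of the two operands is {(10, 25, blue), (11, 34, red), (17, 26, black), (24, 37, red), (27, 25, red), (28, 24, red), (34, 20, white), (38, 1, blue), (38, 9, grey), (40, 18, black), (7, 27, blue)}.
Keep only column(s) cost, color: {(10, blue), (11, red), (17, black), (24, red), (27, red), (28, red), (34, white), (38, blue), (38, grey), (40, black), (7, blue)}

{(10, blue), (11, red), (17, black), (24, red), (27, red), (28, red), (34, white), (38, blue), (38, grey), (40, black), (7, blue)}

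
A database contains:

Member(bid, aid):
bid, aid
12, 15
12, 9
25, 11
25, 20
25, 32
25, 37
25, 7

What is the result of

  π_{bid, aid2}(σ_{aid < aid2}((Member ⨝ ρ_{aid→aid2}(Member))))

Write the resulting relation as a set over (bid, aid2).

{(12, 15), (25, 11), (25, 20), (25, 32), (25, 37)}

ρ[aid→aid2]: schema becomes (bid, aid2); tuples unchanged.
Member ⋈ ρ_{aid→aid2}(Member) (natural join on bid): {(12, 15, 15), (12, 15, 9), (12, 9, 15), (12, 9, 9), (25, 11, 11), (25, 11, 20), (25, 11, 32), (25, 11, 37), (25, 11, 7), (25, 20, 11), (25, 20, 20), (25, 20, 32), (25, 20, 37), (25, 20, 7), (25, 32, 11), (25, 32, 20), (25, 32, 32), (25, 32, 37), (25, 32, 7), (25, 37, 11), (25, 37, 20), (25, 37, 32), (25, 37, 37), (25, 37, 7), (25, 7, 11), (25, 7, 20), (25, 7, 32), (25, 7, 37), (25, 7, 7)}
Selection aid < aid2: {(12, 9, 15), (25, 11, 20), (25, 11, 32), (25, 11, 37), (25, 20, 32), (25, 20, 37), (25, 32, 37), (25, 7, 11), (25, 7, 20), (25, 7, 32), (25, 7, 37)}
Projecting to bid, aid2 (6 duplicate(s) eliminated): {(12, 15), (25, 11), (25, 20), (25, 32), (25, 37)}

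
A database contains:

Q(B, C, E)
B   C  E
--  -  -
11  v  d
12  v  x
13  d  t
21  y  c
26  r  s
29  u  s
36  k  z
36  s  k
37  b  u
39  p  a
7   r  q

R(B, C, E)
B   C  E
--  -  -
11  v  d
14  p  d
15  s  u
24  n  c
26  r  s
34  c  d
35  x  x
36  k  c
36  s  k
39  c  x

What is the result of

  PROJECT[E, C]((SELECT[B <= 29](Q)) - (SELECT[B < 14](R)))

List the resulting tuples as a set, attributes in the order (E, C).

Filtering on B <= 29 leaves {(11, v, d), (12, v, x), (13, d, t), (21, y, c), (26, r, s), (29, u, s), (7, r, q)}.
Filtering on B < 14 leaves {(11, v, d)}.
Set difference of the two operands is {(12, v, x), (13, d, t), (21, y, c), (26, r, s), (29, u, s), (7, r, q)}.
π[E, C]: project onto (E, C) → {(c, y), (q, r), (s, r), (s, u), (t, d), (x, v)}

{(c, y), (q, r), (s, r), (s, u), (t, d), (x, v)}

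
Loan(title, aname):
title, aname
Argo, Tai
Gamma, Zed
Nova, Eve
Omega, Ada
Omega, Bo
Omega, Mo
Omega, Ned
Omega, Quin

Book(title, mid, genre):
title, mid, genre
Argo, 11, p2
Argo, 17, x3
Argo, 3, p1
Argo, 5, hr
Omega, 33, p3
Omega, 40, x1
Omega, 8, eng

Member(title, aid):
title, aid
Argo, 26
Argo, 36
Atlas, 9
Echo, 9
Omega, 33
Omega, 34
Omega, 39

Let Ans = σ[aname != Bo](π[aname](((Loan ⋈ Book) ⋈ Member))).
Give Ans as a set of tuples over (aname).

Natural join on title: {(Argo, Tai, 11, p2), (Argo, Tai, 17, x3), (Argo, Tai, 3, p1), (Argo, Tai, 5, hr), (Omega, Ada, 33, p3), (Omega, Ada, 40, x1), (Omega, Ada, 8, eng), (Omega, Bo, 33, p3), (Omega, Bo, 40, x1), (Omega, Bo, 8, eng), (Omega, Mo, 33, p3), (Omega, Mo, 40, x1), (Omega, Mo, 8, eng), (Omega, Ned, 33, p3), (Omega, Ned, 40, x1), (Omega, Ned, 8, eng), (Omega, Quin, 33, p3), (Omega, Quin, 40, x1), (Omega, Quin, 8, eng)}
Natural join on title: {(Argo, Tai, 11, p2, 26), (Argo, Tai, 11, p2, 36), (Argo, Tai, 17, x3, 26), (Argo, Tai, 17, x3, 36), (Argo, Tai, 3, p1, 26), (Argo, Tai, 3, p1, 36), (Argo, Tai, 5, hr, 26), (Argo, Tai, 5, hr, 36), (Omega, Ada, 33, p3, 33), (Omega, Ada, 33, p3, 34), (Omega, Ada, 33, p3, 39), (Omega, Ada, 40, x1, 33), (Omega, Ada, 40, x1, 34), (Omega, Ada, 40, x1, 39), (Omega, Ada, 8, eng, 33), (Omega, Ada, 8, eng, 34), (Omega, Ada, 8, eng, 39), (Omega, Bo, 33, p3, 33), (Omega, Bo, 33, p3, 34), (Omega, Bo, 33, p3, 39), (Omega, Bo, 40, x1, 33), (Omega, Bo, 40, x1, 34), (Omega, Bo, 40, x1, 39), (Omega, Bo, 8, eng, 33), (Omega, Bo, 8, eng, 34), (Omega, Bo, 8, eng, 39), (Omega, Mo, 33, p3, 33), (Omega, Mo, 33, p3, 34), (Omega, Mo, 33, p3, 39), (Omega, Mo, 40, x1, 33), (Omega, Mo, 40, x1, 34), (Omega, Mo, 40, x1, 39), (Omega, Mo, 8, eng, 33), (Omega, Mo, 8, eng, 34), (Omega, Mo, 8, eng, 39), (Omega, Ned, 33, p3, 33), (Omega, Ned, 33, p3, 34), (Omega, Ned, 33, p3, 39), (Omega, Ned, 40, x1, 33), (Omega, Ned, 40, x1, 34), (Omega, Ned, 40, x1, 39), (Omega, Ned, 8, eng, 33), (Omega, Ned, 8, eng, 34), (Omega, Ned, 8, eng, 39), (Omega, Quin, 33, p3, 33), (Omega, Quin, 33, p3, 34), (Omega, Quin, 33, p3, 39), (Omega, Quin, 40, x1, 33), (Omega, Quin, 40, x1, 34), (Omega, Quin, 40, x1, 39), (Omega, Quin, 8, eng, 33), (Omega, Quin, 8, eng, 34), (Omega, Quin, 8, eng, 39)}
Projecting to aname (47 duplicate(s) eliminated): {Ada, Bo, Mo, Ned, Quin, Tai}
σ[aname != Bo]: keep tuples satisfying aname != Bo → {Ada, Mo, Ned, Quin, Tai}

{Ada, Mo, Ned, Quin, Tai}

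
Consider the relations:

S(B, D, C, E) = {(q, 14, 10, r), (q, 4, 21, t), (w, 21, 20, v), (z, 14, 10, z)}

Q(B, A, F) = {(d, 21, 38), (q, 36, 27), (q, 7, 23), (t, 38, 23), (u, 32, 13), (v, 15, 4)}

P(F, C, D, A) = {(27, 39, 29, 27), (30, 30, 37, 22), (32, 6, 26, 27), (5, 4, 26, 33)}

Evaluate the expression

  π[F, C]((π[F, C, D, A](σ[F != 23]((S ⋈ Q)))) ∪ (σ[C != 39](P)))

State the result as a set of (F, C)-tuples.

{(27, 10), (27, 21), (30, 30), (32, 6), (5, 4)}

Natural join on B: {(q, 14, 10, r, 36, 27), (q, 14, 10, r, 7, 23), (q, 4, 21, t, 36, 27), (q, 4, 21, t, 7, 23)}
Selection F != 23: {(q, 14, 10, r, 36, 27), (q, 4, 21, t, 36, 27)}
Projecting to F, C, D, A: {(27, 10, 14, 36), (27, 21, 4, 36)}
Selection C != 39: {(30, 30, 37, 22), (32, 6, 26, 27), (5, 4, 26, 33)}
Union: {(27, 10, 14, 36), (27, 21, 4, 36)} with {(30, 30, 37, 22), (32, 6, 26, 27), (5, 4, 26, 33)} → {(27, 10, 14, 36), (27, 21, 4, 36), (30, 30, 37, 22), (32, 6, 26, 27), (5, 4, 26, 33)}
Projecting to F, C: {(27, 10), (27, 21), (30, 30), (32, 6), (5, 4)}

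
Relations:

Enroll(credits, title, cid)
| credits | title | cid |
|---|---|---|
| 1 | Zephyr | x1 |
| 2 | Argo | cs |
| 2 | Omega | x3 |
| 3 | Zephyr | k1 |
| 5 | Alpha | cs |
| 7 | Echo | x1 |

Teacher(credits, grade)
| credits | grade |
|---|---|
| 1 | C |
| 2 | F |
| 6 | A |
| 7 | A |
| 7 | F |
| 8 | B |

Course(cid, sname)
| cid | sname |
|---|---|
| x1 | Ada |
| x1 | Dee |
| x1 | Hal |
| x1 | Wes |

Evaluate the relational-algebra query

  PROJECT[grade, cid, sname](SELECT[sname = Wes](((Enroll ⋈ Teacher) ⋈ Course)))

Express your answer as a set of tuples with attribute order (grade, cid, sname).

Joining Enroll and Teacher on credits yields {(1, Zephyr, x1, C), (2, Argo, cs, F), (2, Omega, x3, F), (7, Echo, x1, A), (7, Echo, x1, F)}.
Joining (Enroll ⋈ Teacher) and Course on cid yields {(1, Zephyr, x1, C, Ada), (1, Zephyr, x1, C, Dee), (1, Zephyr, x1, C, Hal), (1, Zephyr, x1, C, Wes), (7, Echo, x1, A, Ada), (7, Echo, x1, A, Dee), (7, Echo, x1, A, Hal), (7, Echo, x1, A, Wes), (7, Echo, x1, F, Ada), (7, Echo, x1, F, Dee), (7, Echo, x1, F, Hal), (7, Echo, x1, F, Wes)}.
σ[sname = Wes]: keep tuples satisfying sname = Wes → {(1, Zephyr, x1, C, Wes), (7, Echo, x1, A, Wes), (7, Echo, x1, F, Wes)}
Projecting to grade, cid, sname: {(A, x1, Wes), (C, x1, Wes), (F, x1, Wes)}

{(A, x1, Wes), (C, x1, Wes), (F, x1, Wes)}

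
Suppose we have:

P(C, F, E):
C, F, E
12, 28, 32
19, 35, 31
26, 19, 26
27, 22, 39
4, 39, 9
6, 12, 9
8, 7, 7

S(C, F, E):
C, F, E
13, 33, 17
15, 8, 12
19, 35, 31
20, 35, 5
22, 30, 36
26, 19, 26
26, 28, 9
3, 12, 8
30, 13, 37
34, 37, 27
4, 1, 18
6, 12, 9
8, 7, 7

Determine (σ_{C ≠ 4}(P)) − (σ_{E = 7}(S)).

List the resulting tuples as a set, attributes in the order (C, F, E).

{(12, 28, 32), (19, 35, 31), (26, 19, 26), (27, 22, 39), (6, 12, 9)}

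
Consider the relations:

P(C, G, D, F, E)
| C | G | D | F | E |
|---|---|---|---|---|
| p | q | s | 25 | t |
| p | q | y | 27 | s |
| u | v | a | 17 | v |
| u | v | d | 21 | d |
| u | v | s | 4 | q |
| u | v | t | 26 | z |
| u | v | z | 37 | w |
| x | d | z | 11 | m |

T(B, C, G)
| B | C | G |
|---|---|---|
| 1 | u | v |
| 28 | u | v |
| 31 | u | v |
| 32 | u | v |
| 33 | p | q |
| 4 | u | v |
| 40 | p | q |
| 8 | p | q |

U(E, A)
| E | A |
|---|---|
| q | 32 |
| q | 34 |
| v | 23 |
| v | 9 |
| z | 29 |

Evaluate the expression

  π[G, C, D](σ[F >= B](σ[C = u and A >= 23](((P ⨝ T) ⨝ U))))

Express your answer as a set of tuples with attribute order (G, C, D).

Natural join on C, G: {(p, q, s, 25, t, 33), (p, q, s, 25, t, 40), (p, q, s, 25, t, 8), (p, q, y, 27, s, 33), (p, q, y, 27, s, 40), (p, q, y, 27, s, 8), (u, v, a, 17, v, 1), (u, v, a, 17, v, 28), (u, v, a, 17, v, 31), (u, v, a, 17, v, 32), (u, v, a, 17, v, 4), (u, v, d, 21, d, 1), (u, v, d, 21, d, 28), (u, v, d, 21, d, 31), (u, v, d, 21, d, 32), (u, v, d, 21, d, 4), (u, v, s, 4, q, 1), (u, v, s, 4, q, 28), (u, v, s, 4, q, 31), (u, v, s, 4, q, 32), (u, v, s, 4, q, 4), (u, v, t, 26, z, 1), (u, v, t, 26, z, 28), (u, v, t, 26, z, 31), (u, v, t, 26, z, 32), (u, v, t, 26, z, 4), (u, v, z, 37, w, 1), (u, v, z, 37, w, 28), (u, v, z, 37, w, 31), (u, v, z, 37, w, 32), (u, v, z, 37, w, 4)}
Natural join on E: {(u, v, a, 17, v, 1, 23), (u, v, a, 17, v, 1, 9), (u, v, a, 17, v, 28, 23), (u, v, a, 17, v, 28, 9), (u, v, a, 17, v, 31, 23), (u, v, a, 17, v, 31, 9), (u, v, a, 17, v, 32, 23), (u, v, a, 17, v, 32, 9), (u, v, a, 17, v, 4, 23), (u, v, a, 17, v, 4, 9), (u, v, s, 4, q, 1, 32), (u, v, s, 4, q, 1, 34), (u, v, s, 4, q, 28, 32), (u, v, s, 4, q, 28, 34), (u, v, s, 4, q, 31, 32), (u, v, s, 4, q, 31, 34), (u, v, s, 4, q, 32, 32), (u, v, s, 4, q, 32, 34), (u, v, s, 4, q, 4, 32), (u, v, s, 4, q, 4, 34), (u, v, t, 26, z, 1, 29), (u, v, t, 26, z, 28, 29), (u, v, t, 26, z, 31, 29), (u, v, t, 26, z, 32, 29), (u, v, t, 26, z, 4, 29)}
σ[C = u and A >= 23]: keep tuples satisfying C = u and A >= 23 → {(u, v, a, 17, v, 1, 23), (u, v, a, 17, v, 28, 23), (u, v, a, 17, v, 31, 23), (u, v, a, 17, v, 32, 23), (u, v, a, 17, v, 4, 23), (u, v, s, 4, q, 1, 32), (u, v, s, 4, q, 1, 34), (u, v, s, 4, q, 28, 32), (u, v, s, 4, q, 28, 34), (u, v, s, 4, q, 31, 32), (u, v, s, 4, q, 31, 34), (u, v, s, 4, q, 32, 32), (u, v, s, 4, q, 32, 34), (u, v, s, 4, q, 4, 32), (u, v, s, 4, q, 4, 34), (u, v, t, 26, z, 1, 29), (u, v, t, 26, z, 28, 29), (u, v, t, 26, z, 31, 29), (u, v, t, 26, z, 32, 29), (u, v, t, 26, z, 4, 29)}
σ[F >= B]: keep tuples satisfying F >= B → {(u, v, a, 17, v, 1, 23), (u, v, a, 17, v, 4, 23), (u, v, s, 4, q, 1, 32), (u, v, s, 4, q, 1, 34), (u, v, s, 4, q, 4, 32), (u, v, s, 4, q, 4, 34), (u, v, t, 26, z, 1, 29), (u, v, t, 26, z, 4, 29)}
Projecting to G, C, D (5 duplicate(s) eliminated): {(v, u, a), (v, u, s), (v, u, t)}

{(v, u, a), (v, u, s), (v, u, t)}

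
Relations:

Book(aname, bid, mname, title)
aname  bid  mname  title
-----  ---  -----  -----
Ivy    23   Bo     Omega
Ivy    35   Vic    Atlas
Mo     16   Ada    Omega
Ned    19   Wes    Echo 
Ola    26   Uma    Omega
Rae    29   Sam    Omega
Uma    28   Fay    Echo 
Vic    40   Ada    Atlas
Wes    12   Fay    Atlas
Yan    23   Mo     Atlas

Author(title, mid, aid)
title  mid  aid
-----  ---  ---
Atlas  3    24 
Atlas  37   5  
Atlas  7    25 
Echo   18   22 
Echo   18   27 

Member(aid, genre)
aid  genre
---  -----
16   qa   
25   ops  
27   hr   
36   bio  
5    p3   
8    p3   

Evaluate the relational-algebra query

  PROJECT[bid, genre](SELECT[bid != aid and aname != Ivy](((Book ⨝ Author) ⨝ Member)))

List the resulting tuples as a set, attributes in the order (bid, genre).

{(12, ops), (12, p3), (19, hr), (23, ops), (23, p3), (28, hr), (40, ops), (40, p3)}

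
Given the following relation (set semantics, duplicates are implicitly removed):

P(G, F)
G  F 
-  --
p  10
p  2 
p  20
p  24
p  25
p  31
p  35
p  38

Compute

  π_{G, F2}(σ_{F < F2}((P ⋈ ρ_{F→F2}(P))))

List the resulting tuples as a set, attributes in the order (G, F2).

{(p, 10), (p, 20), (p, 24), (p, 25), (p, 31), (p, 35), (p, 38)}

ρ[F→F2]: schema becomes (G, F2); tuples unchanged.
Natural join on G: {(p, 10, 10), (p, 10, 2), (p, 10, 20), (p, 10, 24), (p, 10, 25), (p, 10, 31), (p, 10, 35), (p, 10, 38), (p, 2, 10), (p, 2, 2), (p, 2, 20), (p, 2, 24), (p, 2, 25), (p, 2, 31), (p, 2, 35), (p, 2, 38), (p, 20, 10), (p, 20, 2), (p, 20, 20), (p, 20, 24), (p, 20, 25), (p, 20, 31), (p, 20, 35), (p, 20, 38), (p, 24, 10), (p, 24, 2), (p, 24, 20), (p, 24, 24), (p, 24, 25), (p, 24, 31), (p, 24, 35), (p, 24, 38), (p, 25, 10), (p, 25, 2), (p, 25, 20), (p, 25, 24), (p, 25, 25), (p, 25, 31), (p, 25, 35), (p, 25, 38), (p, 31, 10), (p, 31, 2), (p, 31, 20), (p, 31, 24), (p, 31, 25), (p, 31, 31), (p, 31, 35), (p, 31, 38), (p, 35, 10), (p, 35, 2), (p, 35, 20), (p, 35, 24), (p, 35, 25), (p, 35, 31), (p, 35, 35), (p, 35, 38), (p, 38, 10), (p, 38, 2), (p, 38, 20), (p, 38, 24), (p, 38, 25), (p, 38, 31), (p, 38, 35), (p, 38, 38)}
Apply σ_{F < F2}; surviving tuples: {(p, 10, 20), (p, 10, 24), (p, 10, 25), (p, 10, 31), (p, 10, 35), (p, 10, 38), (p, 2, 10), (p, 2, 20), (p, 2, 24), (p, 2, 25), (p, 2, 31), (p, 2, 35), (p, 2, 38), (p, 20, 24), (p, 20, 25), (p, 20, 31), (p, 20, 35), (p, 20, 38), (p, 24, 25), (p, 24, 31), (p, 24, 35), (p, 24, 38), (p, 25, 31), (p, 25, 35), (p, 25, 38), (p, 31, 35), (p, 31, 38), (p, 35, 38)}
Projecting to G, F2 (21 duplicate(s) eliminated): {(p, 10), (p, 20), (p, 24), (p, 25), (p, 31), (p, 35), (p, 38)}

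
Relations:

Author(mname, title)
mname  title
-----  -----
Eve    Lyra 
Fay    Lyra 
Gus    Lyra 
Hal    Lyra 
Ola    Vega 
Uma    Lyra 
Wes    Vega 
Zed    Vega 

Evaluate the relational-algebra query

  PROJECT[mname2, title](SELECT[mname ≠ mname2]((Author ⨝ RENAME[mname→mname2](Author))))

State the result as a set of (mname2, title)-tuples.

{(Eve, Lyra), (Fay, Lyra), (Gus, Lyra), (Hal, Lyra), (Ola, Vega), (Uma, Lyra), (Wes, Vega), (Zed, Vega)}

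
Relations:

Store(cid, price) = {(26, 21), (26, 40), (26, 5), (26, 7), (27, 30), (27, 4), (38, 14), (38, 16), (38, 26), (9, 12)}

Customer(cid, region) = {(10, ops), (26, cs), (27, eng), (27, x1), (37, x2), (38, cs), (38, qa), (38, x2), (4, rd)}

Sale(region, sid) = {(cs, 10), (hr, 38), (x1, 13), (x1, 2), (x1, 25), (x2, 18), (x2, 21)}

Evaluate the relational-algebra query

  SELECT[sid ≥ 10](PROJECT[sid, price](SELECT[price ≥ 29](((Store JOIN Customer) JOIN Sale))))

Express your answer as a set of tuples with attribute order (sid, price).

{(10, 40), (13, 30), (25, 30)}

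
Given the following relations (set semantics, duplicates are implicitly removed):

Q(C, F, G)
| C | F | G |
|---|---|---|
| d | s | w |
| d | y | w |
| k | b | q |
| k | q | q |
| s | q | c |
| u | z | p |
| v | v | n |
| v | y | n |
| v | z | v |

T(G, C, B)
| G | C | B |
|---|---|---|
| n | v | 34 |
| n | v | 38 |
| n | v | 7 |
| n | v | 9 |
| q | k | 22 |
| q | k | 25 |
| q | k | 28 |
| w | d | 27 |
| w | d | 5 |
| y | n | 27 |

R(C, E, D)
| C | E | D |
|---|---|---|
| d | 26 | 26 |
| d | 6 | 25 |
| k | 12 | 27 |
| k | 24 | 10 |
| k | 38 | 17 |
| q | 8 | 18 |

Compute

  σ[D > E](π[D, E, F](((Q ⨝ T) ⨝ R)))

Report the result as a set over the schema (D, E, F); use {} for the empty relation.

{(25, 6, s), (25, 6, y), (27, 12, b), (27, 12, q)}

Q ⋈ T (natural join on C, G): {(d, s, w, 27), (d, s, w, 5), (d, y, w, 27), (d, y, w, 5), (k, b, q, 22), (k, b, q, 25), (k, b, q, 28), (k, q, q, 22), (k, q, q, 25), (k, q, q, 28), (v, v, n, 34), (v, v, n, 38), (v, v, n, 7), (v, v, n, 9), (v, y, n, 34), (v, y, n, 38), (v, y, n, 7), (v, y, n, 9)}
(Q ⨝ T) ⋈ R (natural join on C): {(d, s, w, 27, 26, 26), (d, s, w, 27, 6, 25), (d, s, w, 5, 26, 26), (d, s, w, 5, 6, 25), (d, y, w, 27, 26, 26), (d, y, w, 27, 6, 25), (d, y, w, 5, 26, 26), (d, y, w, 5, 6, 25), (k, b, q, 22, 12, 27), (k, b, q, 22, 24, 10), (k, b, q, 22, 38, 17), (k, b, q, 25, 12, 27), (k, b, q, 25, 24, 10), (k, b, q, 25, 38, 17), (k, b, q, 28, 12, 27), (k, b, q, 28, 24, 10), (k, b, q, 28, 38, 17), (k, q, q, 22, 12, 27), (k, q, q, 22, 24, 10), (k, q, q, 22, 38, 17), (k, q, q, 25, 12, 27), (k, q, q, 25, 24, 10), (k, q, q, 25, 38, 17), (k, q, q, 28, 12, 27), (k, q, q, 28, 24, 10), (k, q, q, 28, 38, 17)}
π[D, E, F]: project onto (D, E, F) (16 duplicate(s) eliminated) → {(10, 24, b), (10, 24, q), (17, 38, b), (17, 38, q), (25, 6, s), (25, 6, y), (26, 26, s), (26, 26, y), (27, 12, b), (27, 12, q)}
Apply σ_{D > E}; surviving tuples: {(25, 6, s), (25, 6, y), (27, 12, b), (27, 12, q)}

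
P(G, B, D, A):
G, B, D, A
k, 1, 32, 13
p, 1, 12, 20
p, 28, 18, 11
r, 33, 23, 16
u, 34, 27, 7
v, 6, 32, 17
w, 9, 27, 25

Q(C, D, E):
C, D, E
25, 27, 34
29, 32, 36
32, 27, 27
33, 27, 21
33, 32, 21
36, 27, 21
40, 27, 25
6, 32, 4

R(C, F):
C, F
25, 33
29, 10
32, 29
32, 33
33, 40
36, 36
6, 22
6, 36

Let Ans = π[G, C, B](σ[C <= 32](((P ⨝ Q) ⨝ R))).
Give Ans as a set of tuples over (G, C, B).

Joining P and Q on D yields {(k, 1, 32, 13, 29, 36), (k, 1, 32, 13, 33, 21), (k, 1, 32, 13, 6, 4), (u, 34, 27, 7, 25, 34), (u, 34, 27, 7, 32, 27), (u, 34, 27, 7, 33, 21), (u, 34, 27, 7, 36, 21), (u, 34, 27, 7, 40, 25), (v, 6, 32, 17, 29, 36), (v, 6, 32, 17, 33, 21), (v, 6, 32, 17, 6, 4), (w, 9, 27, 25, 25, 34), (w, 9, 27, 25, 32, 27), (w, 9, 27, 25, 33, 21), (w, 9, 27, 25, 36, 21), (w, 9, 27, 25, 40, 25)}.
Joining (P ⨝ Q) and R on C yields {(k, 1, 32, 13, 29, 36, 10), (k, 1, 32, 13, 33, 21, 40), (k, 1, 32, 13, 6, 4, 22), (k, 1, 32, 13, 6, 4, 36), (u, 34, 27, 7, 25, 34, 33), (u, 34, 27, 7, 32, 27, 29), (u, 34, 27, 7, 32, 27, 33), (u, 34, 27, 7, 33, 21, 40), (u, 34, 27, 7, 36, 21, 36), (v, 6, 32, 17, 29, 36, 10), (v, 6, 32, 17, 33, 21, 40), (v, 6, 32, 17, 6, 4, 22), (v, 6, 32, 17, 6, 4, 36), (w, 9, 27, 25, 25, 34, 33), (w, 9, 27, 25, 32, 27, 29), (w, 9, 27, 25, 32, 27, 33), (w, 9, 27, 25, 33, 21, 40), (w, 9, 27, 25, 36, 21, 36)}.
Selection C <= 32: {(k, 1, 32, 13, 29, 36, 10), (k, 1, 32, 13, 6, 4, 22), (k, 1, 32, 13, 6, 4, 36), (u, 34, 27, 7, 25, 34, 33), (u, 34, 27, 7, 32, 27, 29), (u, 34, 27, 7, 32, 27, 33), (v, 6, 32, 17, 29, 36, 10), (v, 6, 32, 17, 6, 4, 22), (v, 6, 32, 17, 6, 4, 36), (w, 9, 27, 25, 25, 34, 33), (w, 9, 27, 25, 32, 27, 29), (w, 9, 27, 25, 32, 27, 33)}
π_{G, C, B} gives {(k, 29, 1), (k, 6, 1), (u, 25, 34), (u, 32, 34), (v, 29, 6), (v, 6, 6), (w, 25, 9), (w, 32, 9)} (4 duplicate(s) eliminated).

{(k, 29, 1), (k, 6, 1), (u, 25, 34), (u, 32, 34), (v, 29, 6), (v, 6, 6), (w, 25, 9), (w, 32, 9)}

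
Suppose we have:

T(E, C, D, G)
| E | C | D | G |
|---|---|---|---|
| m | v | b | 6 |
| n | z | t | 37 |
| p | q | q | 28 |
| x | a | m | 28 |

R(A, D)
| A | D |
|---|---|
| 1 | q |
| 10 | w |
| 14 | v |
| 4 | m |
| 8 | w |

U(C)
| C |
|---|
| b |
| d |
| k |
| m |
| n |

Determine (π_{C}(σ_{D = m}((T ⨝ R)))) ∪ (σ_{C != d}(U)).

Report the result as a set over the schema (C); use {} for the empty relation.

Natural join on D: {(p, q, q, 28, 1), (x, a, m, 28, 4)}
σ[D = m]: keep tuples satisfying D = m → {(x, a, m, 28, 4)}
π_{C} gives {a}.
σ[C != d]: keep tuples satisfying C != d → {b, k, m, n}
Set union of the two operands is {a, b, k, m, n}.

{a, b, k, m, n}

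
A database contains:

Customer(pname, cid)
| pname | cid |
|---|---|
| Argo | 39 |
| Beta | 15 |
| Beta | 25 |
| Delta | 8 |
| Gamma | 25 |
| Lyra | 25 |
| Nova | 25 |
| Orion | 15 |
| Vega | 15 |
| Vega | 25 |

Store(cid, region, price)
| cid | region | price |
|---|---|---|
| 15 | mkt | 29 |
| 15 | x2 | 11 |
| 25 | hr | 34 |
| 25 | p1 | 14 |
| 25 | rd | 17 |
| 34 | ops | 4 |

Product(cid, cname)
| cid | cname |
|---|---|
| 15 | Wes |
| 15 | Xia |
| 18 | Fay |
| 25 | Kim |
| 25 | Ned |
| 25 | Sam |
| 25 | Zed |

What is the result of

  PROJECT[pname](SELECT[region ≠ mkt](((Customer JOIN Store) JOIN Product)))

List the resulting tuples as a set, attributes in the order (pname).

{Beta, Gamma, Lyra, Nova, Orion, Vega}

Natural join on cid: {(Beta, 15, mkt, 29), (Beta, 15, x2, 11), (Beta, 25, hr, 34), (Beta, 25, p1, 14), (Beta, 25, rd, 17), (Gamma, 25, hr, 34), (Gamma, 25, p1, 14), (Gamma, 25, rd, 17), (Lyra, 25, hr, 34), (Lyra, 25, p1, 14), (Lyra, 25, rd, 17), (Nova, 25, hr, 34), (Nova, 25, p1, 14), (Nova, 25, rd, 17), (Orion, 15, mkt, 29), (Orion, 15, x2, 11), (Vega, 15, mkt, 29), (Vega, 15, x2, 11), (Vega, 25, hr, 34), (Vega, 25, p1, 14), (Vega, 25, rd, 17)}
Natural join on cid: {(Beta, 15, mkt, 29, Wes), (Beta, 15, mkt, 29, Xia), (Beta, 15, x2, 11, Wes), (Beta, 15, x2, 11, Xia), (Beta, 25, hr, 34, Kim), (Beta, 25, hr, 34, Ned), (Beta, 25, hr, 34, Sam), (Beta, 25, hr, 34, Zed), (Beta, 25, p1, 14, Kim), (Beta, 25, p1, 14, Ned), (Beta, 25, p1, 14, Sam), (Beta, 25, p1, 14, Zed), (Beta, 25, rd, 17, Kim), (Beta, 25, rd, 17, Ned), (Beta, 25, rd, 17, Sam), (Beta, 25, rd, 17, Zed), (Gamma, 25, hr, 34, Kim), (Gamma, 25, hr, 34, Ned), (Gamma, 25, hr, 34, Sam), (Gamma, 25, hr, 34, Zed), (Gamma, 25, p1, 14, Kim), (Gamma, 25, p1, 14, Ned), (Gamma, 25, p1, 14, Sam), (Gamma, 25, p1, 14, Zed), (Gamma, 25, rd, 17, Kim), (Gamma, 25, rd, 17, Ned), (Gamma, 25, rd, 17, Sam), (Gamma, 25, rd, 17, Zed), (Lyra, 25, hr, 34, Kim), (Lyra, 25, hr, 34, Ned), (Lyra, 25, hr, 34, Sam), (Lyra, 25, hr, 34, Zed), (Lyra, 25, p1, 14, Kim), (Lyra, 25, p1, 14, Ned), (Lyra, 25, p1, 14, Sam), (Lyra, 25, p1, 14, Zed), (Lyra, 25, rd, 17, Kim), (Lyra, 25, rd, 17, Ned), (Lyra, 25, rd, 17, Sam), (Lyra, 25, rd, 17, Zed), (Nova, 25, hr, 34, Kim), (Nova, 25, hr, 34, Ned), (Nova, 25, hr, 34, Sam), (Nova, 25, hr, 34, Zed), (Nova, 25, p1, 14, Kim), (Nova, 25, p1, 14, Ned), (Nova, 25, p1, 14, Sam), (Nova, 25, p1, 14, Zed), (Nova, 25, rd, 17, Kim), (Nova, 25, rd, 17, Ned), (Nova, 25, rd, 17, Sam), (Nova, 25, rd, 17, Zed), (Orion, 15, mkt, 29, Wes), (Orion, 15, mkt, 29, Xia), (Orion, 15, x2, 11, Wes), (Orion, 15, x2, 11, Xia), (Vega, 15, mkt, 29, Wes), (Vega, 15, mkt, 29, Xia), (Vega, 15, x2, 11, Wes), (Vega, 15, x2, 11, Xia), (Vega, 25, hr, 34, Kim), (Vega, 25, hr, 34, Ned), (Vega, 25, hr, 34, Sam), (Vega, 25, hr, 34, Zed), (Vega, 25, p1, 14, Kim), (Vega, 25, p1, 14, Ned), (Vega, 25, p1, 14, Sam), (Vega, 25, p1, 14, Zed), (Vega, 25, rd, 17, Kim), (Vega, 25, rd, 17, Ned), (Vega, 25, rd, 17, Sam), (Vega, 25, rd, 17, Zed)}
Selection region ≠ mkt: {(Beta, 15, x2, 11, Wes), (Beta, 15, x2, 11, Xia), (Beta, 25, hr, 34, Kim), (Beta, 25, hr, 34, Ned), (Beta, 25, hr, 34, Sam), (Beta, 25, hr, 34, Zed), (Beta, 25, p1, 14, Kim), (Beta, 25, p1, 14, Ned), (Beta, 25, p1, 14, Sam), (Beta, 25, p1, 14, Zed), (Beta, 25, rd, 17, Kim), (Beta, 25, rd, 17, Ned), (Beta, 25, rd, 17, Sam), (Beta, 25, rd, 17, Zed), (Gamma, 25, hr, 34, Kim), (Gamma, 25, hr, 34, Ned), (Gamma, 25, hr, 34, Sam), (Gamma, 25, hr, 34, Zed), (Gamma, 25, p1, 14, Kim), (Gamma, 25, p1, 14, Ned), (Gamma, 25, p1, 14, Sam), (Gamma, 25, p1, 14, Zed), (Gamma, 25, rd, 17, Kim), (Gamma, 25, rd, 17, Ned), (Gamma, 25, rd, 17, Sam), (Gamma, 25, rd, 17, Zed), (Lyra, 25, hr, 34, Kim), (Lyra, 25, hr, 34, Ned), (Lyra, 25, hr, 34, Sam), (Lyra, 25, hr, 34, Zed), (Lyra, 25, p1, 14, Kim), (Lyra, 25, p1, 14, Ned), (Lyra, 25, p1, 14, Sam), (Lyra, 25, p1, 14, Zed), (Lyra, 25, rd, 17, Kim), (Lyra, 25, rd, 17, Ned), (Lyra, 25, rd, 17, Sam), (Lyra, 25, rd, 17, Zed), (Nova, 25, hr, 34, Kim), (Nova, 25, hr, 34, Ned), (Nova, 25, hr, 34, Sam), (Nova, 25, hr, 34, Zed), (Nova, 25, p1, 14, Kim), (Nova, 25, p1, 14, Ned), (Nova, 25, p1, 14, Sam), (Nova, 25, p1, 14, Zed), (Nova, 25, rd, 17, Kim), (Nova, 25, rd, 17, Ned), (Nova, 25, rd, 17, Sam), (Nova, 25, rd, 17, Zed), (Orion, 15, x2, 11, Wes), (Orion, 15, x2, 11, Xia), (Vega, 15, x2, 11, Wes), (Vega, 15, x2, 11, Xia), (Vega, 25, hr, 34, Kim), (Vega, 25, hr, 34, Ned), (Vega, 25, hr, 34, Sam), (Vega, 25, hr, 34, Zed), (Vega, 25, p1, 14, Kim), (Vega, 25, p1, 14, Ned), (Vega, 25, p1, 14, Sam), (Vega, 25, p1, 14, Zed), (Vega, 25, rd, 17, Kim), (Vega, 25, rd, 17, Ned), (Vega, 25, rd, 17, Sam), (Vega, 25, rd, 17, Zed)}
Keep only column(s) pname (60 duplicate(s) eliminated): {Beta, Gamma, Lyra, Nova, Orion, Vega}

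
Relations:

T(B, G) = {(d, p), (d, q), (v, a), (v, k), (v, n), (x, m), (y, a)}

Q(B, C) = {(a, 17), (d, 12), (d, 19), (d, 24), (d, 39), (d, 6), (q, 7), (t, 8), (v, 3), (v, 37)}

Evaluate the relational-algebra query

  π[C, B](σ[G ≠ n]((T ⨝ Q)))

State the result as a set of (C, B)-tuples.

{(12, d), (19, d), (24, d), (3, v), (37, v), (39, d), (6, d)}

Natural join on B: {(d, p, 12), (d, p, 19), (d, p, 24), (d, p, 39), (d, p, 6), (d, q, 12), (d, q, 19), (d, q, 24), (d, q, 39), (d, q, 6), (v, a, 3), (v, a, 37), (v, k, 3), (v, k, 37), (v, n, 3), (v, n, 37)}
Apply σ_{G ≠ n}; surviving tuples: {(d, p, 12), (d, p, 19), (d, p, 24), (d, p, 39), (d, p, 6), (d, q, 12), (d, q, 19), (d, q, 24), (d, q, 39), (d, q, 6), (v, a, 3), (v, a, 37), (v, k, 3), (v, k, 37)}
π[C, B]: project onto (C, B) (7 duplicate(s) eliminated) → {(12, d), (19, d), (24, d), (3, v), (37, v), (39, d), (6, d)}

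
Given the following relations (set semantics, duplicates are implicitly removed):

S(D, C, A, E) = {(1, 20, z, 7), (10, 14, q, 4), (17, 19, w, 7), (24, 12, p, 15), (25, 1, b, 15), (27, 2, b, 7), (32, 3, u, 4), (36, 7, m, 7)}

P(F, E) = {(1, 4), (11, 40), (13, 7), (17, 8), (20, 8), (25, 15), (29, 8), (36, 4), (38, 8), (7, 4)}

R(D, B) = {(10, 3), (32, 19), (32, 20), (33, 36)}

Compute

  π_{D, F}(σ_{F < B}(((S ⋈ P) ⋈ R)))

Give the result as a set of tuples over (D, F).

S ⋈ P (natural join on E): {(1, 20, z, 7, 13), (10, 14, q, 4, 1), (10, 14, q, 4, 36), (10, 14, q, 4, 7), (17, 19, w, 7, 13), (24, 12, p, 15, 25), (25, 1, b, 15, 25), (27, 2, b, 7, 13), (32, 3, u, 4, 1), (32, 3, u, 4, 36), (32, 3, u, 4, 7), (36, 7, m, 7, 13)}
(S ⋈ P) ⋈ R (natural join on D): {(10, 14, q, 4, 1, 3), (10, 14, q, 4, 36, 3), (10, 14, q, 4, 7, 3), (32, 3, u, 4, 1, 19), (32, 3, u, 4, 1, 20), (32, 3, u, 4, 36, 19), (32, 3, u, 4, 36, 20), (32, 3, u, 4, 7, 19), (32, 3, u, 4, 7, 20)}
Filtering on F < B leaves {(10, 14, q, 4, 1, 3), (32, 3, u, 4, 1, 19), (32, 3, u, 4, 1, 20), (32, 3, u, 4, 7, 19), (32, 3, u, 4, 7, 20)}.
π[D, F]: project onto (D, F) (2 duplicate(s) eliminated) → {(10, 1), (32, 1), (32, 7)}

{(10, 1), (32, 1), (32, 7)}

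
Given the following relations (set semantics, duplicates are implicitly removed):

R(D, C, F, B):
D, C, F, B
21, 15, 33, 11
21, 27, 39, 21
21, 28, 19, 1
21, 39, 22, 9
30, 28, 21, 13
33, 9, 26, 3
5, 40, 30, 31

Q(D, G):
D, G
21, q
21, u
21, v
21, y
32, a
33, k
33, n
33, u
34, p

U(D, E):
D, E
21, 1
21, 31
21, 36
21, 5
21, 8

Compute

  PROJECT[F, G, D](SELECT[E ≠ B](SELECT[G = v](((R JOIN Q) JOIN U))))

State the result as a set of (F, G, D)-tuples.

{(19, v, 21), (22, v, 21), (33, v, 21), (39, v, 21)}

Joining R and Q on D yields {(21, 15, 33, 11, q), (21, 15, 33, 11, u), (21, 15, 33, 11, v), (21, 15, 33, 11, y), (21, 27, 39, 21, q), (21, 27, 39, 21, u), (21, 27, 39, 21, v), (21, 27, 39, 21, y), (21, 28, 19, 1, q), (21, 28, 19, 1, u), (21, 28, 19, 1, v), (21, 28, 19, 1, y), (21, 39, 22, 9, q), (21, 39, 22, 9, u), (21, 39, 22, 9, v), (21, 39, 22, 9, y), (33, 9, 26, 3, k), (33, 9, 26, 3, n), (33, 9, 26, 3, u)}.
Joining (R JOIN Q) and U on D yields {(21, 15, 33, 11, q, 1), (21, 15, 33, 11, q, 31), (21, 15, 33, 11, q, 36), (21, 15, 33, 11, q, 5), (21, 15, 33, 11, q, 8), (21, 15, 33, 11, u, 1), (21, 15, 33, 11, u, 31), (21, 15, 33, 11, u, 36), (21, 15, 33, 11, u, 5), (21, 15, 33, 11, u, 8), (21, 15, 33, 11, v, 1), (21, 15, 33, 11, v, 31), (21, 15, 33, 11, v, 36), (21, 15, 33, 11, v, 5), (21, 15, 33, 11, v, 8), (21, 15, 33, 11, y, 1), (21, 15, 33, 11, y, 31), (21, 15, 33, 11, y, 36), (21, 15, 33, 11, y, 5), (21, 15, 33, 11, y, 8), (21, 27, 39, 21, q, 1), (21, 27, 39, 21, q, 31), (21, 27, 39, 21, q, 36), (21, 27, 39, 21, q, 5), (21, 27, 39, 21, q, 8), (21, 27, 39, 21, u, 1), (21, 27, 39, 21, u, 31), (21, 27, 39, 21, u, 36), (21, 27, 39, 21, u, 5), (21, 27, 39, 21, u, 8), (21, 27, 39, 21, v, 1), (21, 27, 39, 21, v, 31), (21, 27, 39, 21, v, 36), (21, 27, 39, 21, v, 5), (21, 27, 39, 21, v, 8), (21, 27, 39, 21, y, 1), (21, 27, 39, 21, y, 31), (21, 27, 39, 21, y, 36), (21, 27, 39, 21, y, 5), (21, 27, 39, 21, y, 8), (21, 28, 19, 1, q, 1), (21, 28, 19, 1, q, 31), (21, 28, 19, 1, q, 36), (21, 28, 19, 1, q, 5), (21, 28, 19, 1, q, 8), (21, 28, 19, 1, u, 1), (21, 28, 19, 1, u, 31), (21, 28, 19, 1, u, 36), (21, 28, 19, 1, u, 5), (21, 28, 19, 1, u, 8), (21, 28, 19, 1, v, 1), (21, 28, 19, 1, v, 31), (21, 28, 19, 1, v, 36), (21, 28, 19, 1, v, 5), (21, 28, 19, 1, v, 8), (21, 28, 19, 1, y, 1), (21, 28, 19, 1, y, 31), (21, 28, 19, 1, y, 36), (21, 28, 19, 1, y, 5), (21, 28, 19, 1, y, 8), (21, 39, 22, 9, q, 1), (21, 39, 22, 9, q, 31), (21, 39, 22, 9, q, 36), (21, 39, 22, 9, q, 5), (21, 39, 22, 9, q, 8), (21, 39, 22, 9, u, 1), (21, 39, 22, 9, u, 31), (21, 39, 22, 9, u, 36), (21, 39, 22, 9, u, 5), (21, 39, 22, 9, u, 8), (21, 39, 22, 9, v, 1), (21, 39, 22, 9, v, 31), (21, 39, 22, 9, v, 36), (21, 39, 22, 9, v, 5), (21, 39, 22, 9, v, 8), (21, 39, 22, 9, y, 1), (21, 39, 22, 9, y, 31), (21, 39, 22, 9, y, 36), (21, 39, 22, 9, y, 5), (21, 39, 22, 9, y, 8)}.
Apply σ_{G = v}; surviving tuples: {(21, 15, 33, 11, v, 1), (21, 15, 33, 11, v, 31), (21, 15, 33, 11, v, 36), (21, 15, 33, 11, v, 5), (21, 15, 33, 11, v, 8), (21, 27, 39, 21, v, 1), (21, 27, 39, 21, v, 31), (21, 27, 39, 21, v, 36), (21, 27, 39, 21, v, 5), (21, 27, 39, 21, v, 8), (21, 28, 19, 1, v, 1), (21, 28, 19, 1, v, 31), (21, 28, 19, 1, v, 36), (21, 28, 19, 1, v, 5), (21, 28, 19, 1, v, 8), (21, 39, 22, 9, v, 1), (21, 39, 22, 9, v, 31), (21, 39, 22, 9, v, 36), (21, 39, 22, 9, v, 5), (21, 39, 22, 9, v, 8)}
Apply σ_{E ≠ B}; surviving tuples: {(21, 15, 33, 11, v, 1), (21, 15, 33, 11, v, 31), (21, 15, 33, 11, v, 36), (21, 15, 33, 11, v, 5), (21, 15, 33, 11, v, 8), (21, 27, 39, 21, v, 1), (21, 27, 39, 21, v, 31), (21, 27, 39, 21, v, 36), (21, 27, 39, 21, v, 5), (21, 27, 39, 21, v, 8), (21, 28, 19, 1, v, 31), (21, 28, 19, 1, v, 36), (21, 28, 19, 1, v, 5), (21, 28, 19, 1, v, 8), (21, 39, 22, 9, v, 1), (21, 39, 22, 9, v, 31), (21, 39, 22, 9, v, 36), (21, 39, 22, 9, v, 5), (21, 39, 22, 9, v, 8)}
Keep only column(s) F, G, D (15 duplicate(s) eliminated): {(19, v, 21), (22, v, 21), (33, v, 21), (39, v, 21)}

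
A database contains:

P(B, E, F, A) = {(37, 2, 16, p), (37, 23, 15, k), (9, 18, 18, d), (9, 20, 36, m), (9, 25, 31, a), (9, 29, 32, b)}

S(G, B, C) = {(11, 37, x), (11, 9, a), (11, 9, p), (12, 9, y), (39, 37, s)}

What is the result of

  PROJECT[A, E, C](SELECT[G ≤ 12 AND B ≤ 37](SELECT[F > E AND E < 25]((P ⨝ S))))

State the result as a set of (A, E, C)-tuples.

{(m, 20, a), (m, 20, p), (m, 20, y), (p, 2, x)}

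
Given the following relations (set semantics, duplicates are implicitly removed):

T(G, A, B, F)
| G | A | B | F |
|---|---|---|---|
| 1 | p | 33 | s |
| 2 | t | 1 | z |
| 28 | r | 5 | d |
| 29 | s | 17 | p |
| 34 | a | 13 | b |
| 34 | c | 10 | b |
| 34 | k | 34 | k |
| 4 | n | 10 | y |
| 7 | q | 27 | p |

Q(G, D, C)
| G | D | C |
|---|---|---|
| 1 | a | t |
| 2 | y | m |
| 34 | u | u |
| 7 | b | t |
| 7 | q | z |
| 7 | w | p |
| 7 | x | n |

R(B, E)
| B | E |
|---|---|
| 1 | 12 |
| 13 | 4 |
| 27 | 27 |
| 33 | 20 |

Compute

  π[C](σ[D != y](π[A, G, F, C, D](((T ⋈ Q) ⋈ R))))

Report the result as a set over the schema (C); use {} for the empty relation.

{n, p, t, u, z}

Natural join on G: {(1, p, 33, s, a, t), (2, t, 1, z, y, m), (34, a, 13, b, u, u), (34, c, 10, b, u, u), (34, k, 34, k, u, u), (7, q, 27, p, b, t), (7, q, 27, p, q, z), (7, q, 27, p, w, p), (7, q, 27, p, x, n)}
Natural join on B: {(1, p, 33, s, a, t, 20), (2, t, 1, z, y, m, 12), (34, a, 13, b, u, u, 4), (7, q, 27, p, b, t, 27), (7, q, 27, p, q, z, 27), (7, q, 27, p, w, p, 27), (7, q, 27, p, x, n, 27)}
π_{A, G, F, C, D} gives {(a, 34, b, u, u), (p, 1, s, t, a), (q, 7, p, n, x), (q, 7, p, p, w), (q, 7, p, t, b), (q, 7, p, z, q), (t, 2, z, m, y)}.
σ[D != y]: keep tuples satisfying D != y → {(a, 34, b, u, u), (p, 1, s, t, a), (q, 7, p, n, x), (q, 7, p, p, w), (q, 7, p, t, b), (q, 7, p, z, q)}
π_{C} gives {n, p, t, u, z} (1 duplicate(s) eliminated).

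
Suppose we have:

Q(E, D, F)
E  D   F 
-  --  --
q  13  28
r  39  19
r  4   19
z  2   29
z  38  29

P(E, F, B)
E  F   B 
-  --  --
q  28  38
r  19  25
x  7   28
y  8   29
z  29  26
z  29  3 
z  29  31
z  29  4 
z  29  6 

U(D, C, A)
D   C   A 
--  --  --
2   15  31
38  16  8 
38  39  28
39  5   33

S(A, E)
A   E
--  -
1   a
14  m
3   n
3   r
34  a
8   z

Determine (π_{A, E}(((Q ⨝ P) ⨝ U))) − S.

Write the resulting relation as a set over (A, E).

{(28, z), (31, z), (33, r)}

Joining Q and P on E, F yields {(q, 13, 28, 38), (r, 39, 19, 25), (r, 4, 19, 25), (z, 2, 29, 26), (z, 2, 29, 3), (z, 2, 29, 31), (z, 2, 29, 4), (z, 2, 29, 6), (z, 38, 29, 26), (z, 38, 29, 3), (z, 38, 29, 31), (z, 38, 29, 4), (z, 38, 29, 6)}.
Joining (Q ⨝ P) and U on D yields {(r, 39, 19, 25, 5, 33), (z, 2, 29, 26, 15, 31), (z, 2, 29, 3, 15, 31), (z, 2, 29, 31, 15, 31), (z, 2, 29, 4, 15, 31), (z, 2, 29, 6, 15, 31), (z, 38, 29, 26, 16, 8), (z, 38, 29, 26, 39, 28), (z, 38, 29, 3, 16, 8), (z, 38, 29, 3, 39, 28), (z, 38, 29, 31, 16, 8), (z, 38, 29, 31, 39, 28), (z, 38, 29, 4, 16, 8), (z, 38, 29, 4, 39, 28), (z, 38, 29, 6, 16, 8), (z, 38, 29, 6, 39, 28)}.
π[A, E]: project onto (A, E) (12 duplicate(s) eliminated) → {(28, z), (31, z), (33, r), (8, z)}
Difference: {(28, z), (31, z), (33, r), (8, z)} with {(1, a), (14, m), (3, n), (3, r), (34, a), (8, z)} → {(28, z), (31, z), (33, r)}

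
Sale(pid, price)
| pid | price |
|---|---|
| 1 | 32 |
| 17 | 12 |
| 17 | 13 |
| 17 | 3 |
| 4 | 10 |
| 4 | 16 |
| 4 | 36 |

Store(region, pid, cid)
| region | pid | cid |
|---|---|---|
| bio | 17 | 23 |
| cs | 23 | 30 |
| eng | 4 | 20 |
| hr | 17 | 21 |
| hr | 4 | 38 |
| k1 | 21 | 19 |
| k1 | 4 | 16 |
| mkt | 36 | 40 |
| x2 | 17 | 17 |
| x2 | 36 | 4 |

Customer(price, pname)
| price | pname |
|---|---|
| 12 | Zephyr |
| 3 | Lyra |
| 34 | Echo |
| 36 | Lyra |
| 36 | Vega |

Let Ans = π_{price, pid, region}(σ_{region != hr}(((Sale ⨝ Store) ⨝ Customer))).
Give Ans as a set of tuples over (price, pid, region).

{(12, 17, bio), (12, 17, x2), (3, 17, bio), (3, 17, x2), (36, 4, eng), (36, 4, k1)}

Sale ⋈ Store (natural join on pid): {(17, 12, bio, 23), (17, 12, hr, 21), (17, 12, x2, 17), (17, 13, bio, 23), (17, 13, hr, 21), (17, 13, x2, 17), (17, 3, bio, 23), (17, 3, hr, 21), (17, 3, x2, 17), (4, 10, eng, 20), (4, 10, hr, 38), (4, 10, k1, 16), (4, 16, eng, 20), (4, 16, hr, 38), (4, 16, k1, 16), (4, 36, eng, 20), (4, 36, hr, 38), (4, 36, k1, 16)}
(Sale ⨝ Store) ⋈ Customer (natural join on price): {(17, 12, bio, 23, Zephyr), (17, 12, hr, 21, Zephyr), (17, 12, x2, 17, Zephyr), (17, 3, bio, 23, Lyra), (17, 3, hr, 21, Lyra), (17, 3, x2, 17, Lyra), (4, 36, eng, 20, Lyra), (4, 36, eng, 20, Vega), (4, 36, hr, 38, Lyra), (4, 36, hr, 38, Vega), (4, 36, k1, 16, Lyra), (4, 36, k1, 16, Vega)}
Selection region != hr: {(17, 12, bio, 23, Zephyr), (17, 12, x2, 17, Zephyr), (17, 3, bio, 23, Lyra), (17, 3, x2, 17, Lyra), (4, 36, eng, 20, Lyra), (4, 36, eng, 20, Vega), (4, 36, k1, 16, Lyra), (4, 36, k1, 16, Vega)}
π_{price, pid, region} gives {(12, 17, bio), (12, 17, x2), (3, 17, bio), (3, 17, x2), (36, 4, eng), (36, 4, k1)} (2 duplicate(s) eliminated).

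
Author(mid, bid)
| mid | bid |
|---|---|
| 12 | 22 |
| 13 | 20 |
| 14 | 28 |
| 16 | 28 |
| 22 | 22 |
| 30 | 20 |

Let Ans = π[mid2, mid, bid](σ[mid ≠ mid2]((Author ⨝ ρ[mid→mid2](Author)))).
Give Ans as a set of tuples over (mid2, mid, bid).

ρ[mid→mid2]: schema becomes (mid2, bid); tuples unchanged.
Author ⋈ ρ[mid→mid2](Author) (natural join on bid): {(12, 22, 12), (12, 22, 22), (13, 20, 13), (13, 20, 30), (14, 28, 14), (14, 28, 16), (16, 28, 14), (16, 28, 16), (22, 22, 12), (22, 22, 22), (30, 20, 13), (30, 20, 30)}
σ[mid ≠ mid2]: keep tuples satisfying mid ≠ mid2 → {(12, 22, 22), (13, 20, 30), (14, 28, 16), (16, 28, 14), (22, 22, 12), (30, 20, 13)}
π[mid2, mid, bid]: project onto (mid2, mid, bid) → {(12, 22, 22), (13, 30, 20), (14, 16, 28), (16, 14, 28), (22, 12, 22), (30, 13, 20)}

{(12, 22, 22), (13, 30, 20), (14, 16, 28), (16, 14, 28), (22, 12, 22), (30, 13, 20)}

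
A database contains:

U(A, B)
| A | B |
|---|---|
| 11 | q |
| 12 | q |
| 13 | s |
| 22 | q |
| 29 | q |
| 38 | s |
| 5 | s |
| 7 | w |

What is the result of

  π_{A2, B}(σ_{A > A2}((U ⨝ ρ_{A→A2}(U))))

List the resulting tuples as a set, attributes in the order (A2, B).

{(11, q), (12, q), (13, s), (22, q), (5, s)}

ρ[A→A2]: schema becomes (A2, B); tuples unchanged.
U ⋈ ρ_{A→A2}(U) (natural join on B): {(11, q, 11), (11, q, 12), (11, q, 22), (11, q, 29), (12, q, 11), (12, q, 12), (12, q, 22), (12, q, 29), (13, s, 13), (13, s, 38), (13, s, 5), (22, q, 11), (22, q, 12), (22, q, 22), (22, q, 29), (29, q, 11), (29, q, 12), (29, q, 22), (29, q, 29), (38, s, 13), (38, s, 38), (38, s, 5), (5, s, 13), (5, s, 38), (5, s, 5), (7, w, 7)}
Filtering on A > A2 leaves {(12, q, 11), (13, s, 5), (22, q, 11), (22, q, 12), (29, q, 11), (29, q, 12), (29, q, 22), (38, s, 13), (38, s, 5)}.
Keep only column(s) A2, B (4 duplicate(s) eliminated): {(11, q), (12, q), (13, s), (22, q), (5, s)}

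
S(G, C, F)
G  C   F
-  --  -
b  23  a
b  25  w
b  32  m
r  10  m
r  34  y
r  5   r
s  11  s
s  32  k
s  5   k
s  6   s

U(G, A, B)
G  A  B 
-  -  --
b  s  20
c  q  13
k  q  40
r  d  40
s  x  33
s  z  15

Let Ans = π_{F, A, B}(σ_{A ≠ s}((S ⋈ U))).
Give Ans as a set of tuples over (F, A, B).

Natural join on G: {(b, 23, a, s, 20), (b, 25, w, s, 20), (b, 32, m, s, 20), (r, 10, m, d, 40), (r, 34, y, d, 40), (r, 5, r, d, 40), (s, 11, s, x, 33), (s, 11, s, z, 15), (s, 32, k, x, 33), (s, 32, k, z, 15), (s, 5, k, x, 33), (s, 5, k, z, 15), (s, 6, s, x, 33), (s, 6, s, z, 15)}
Filtering on A ≠ s leaves {(r, 10, m, d, 40), (r, 34, y, d, 40), (r, 5, r, d, 40), (s, 11, s, x, 33), (s, 11, s, z, 15), (s, 32, k, x, 33), (s, 32, k, z, 15), (s, 5, k, x, 33), (s, 5, k, z, 15), (s, 6, s, x, 33), (s, 6, s, z, 15)}.
π_{F, A, B} gives {(k, x, 33), (k, z, 15), (m, d, 40), (r, d, 40), (s, x, 33), (s, z, 15), (y, d, 40)} (4 duplicate(s) eliminated).

{(k, x, 33), (k, z, 15), (m, d, 40), (r, d, 40), (s, x, 33), (s, z, 15), (y, d, 40)}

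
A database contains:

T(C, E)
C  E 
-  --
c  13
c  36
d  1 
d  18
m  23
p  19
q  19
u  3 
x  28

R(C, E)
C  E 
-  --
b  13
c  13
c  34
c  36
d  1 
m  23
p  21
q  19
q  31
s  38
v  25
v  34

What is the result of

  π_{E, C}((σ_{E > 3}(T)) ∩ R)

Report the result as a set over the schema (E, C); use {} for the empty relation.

{(13, c), (19, q), (23, m), (36, c)}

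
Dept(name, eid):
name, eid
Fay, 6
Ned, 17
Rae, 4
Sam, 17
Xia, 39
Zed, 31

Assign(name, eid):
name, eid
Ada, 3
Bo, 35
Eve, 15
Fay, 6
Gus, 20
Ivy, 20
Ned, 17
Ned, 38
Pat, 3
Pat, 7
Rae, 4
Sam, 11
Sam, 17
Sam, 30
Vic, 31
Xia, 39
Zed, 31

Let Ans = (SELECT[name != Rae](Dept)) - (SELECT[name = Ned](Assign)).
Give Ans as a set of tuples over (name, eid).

Apply σ_{name != Rae}; surviving tuples: {(Fay, 6), (Ned, 17), (Sam, 17), (Xia, 39), (Zed, 31)}
Apply σ_{name = Ned}; surviving tuples: {(Ned, 17), (Ned, 38)}
Taking the difference: {(Fay, 6), (Sam, 17), (Xia, 39), (Zed, 31)}

{(Fay, 6), (Sam, 17), (Xia, 39), (Zed, 31)}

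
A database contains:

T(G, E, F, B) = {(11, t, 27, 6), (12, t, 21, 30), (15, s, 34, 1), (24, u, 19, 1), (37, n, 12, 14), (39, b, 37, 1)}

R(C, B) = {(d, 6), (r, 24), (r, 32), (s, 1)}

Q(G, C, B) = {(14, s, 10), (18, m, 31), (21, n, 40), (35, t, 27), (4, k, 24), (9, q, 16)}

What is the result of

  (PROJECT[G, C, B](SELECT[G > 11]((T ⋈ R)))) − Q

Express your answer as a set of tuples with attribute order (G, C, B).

{(15, s, 1), (24, s, 1), (39, s, 1)}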